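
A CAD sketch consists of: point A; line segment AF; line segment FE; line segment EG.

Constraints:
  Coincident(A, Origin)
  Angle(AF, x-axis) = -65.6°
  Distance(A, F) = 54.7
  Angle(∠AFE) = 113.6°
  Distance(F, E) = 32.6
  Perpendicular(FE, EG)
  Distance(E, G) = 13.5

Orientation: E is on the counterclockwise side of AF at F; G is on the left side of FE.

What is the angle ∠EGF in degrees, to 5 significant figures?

67.505°

∠AFE = 113.6°, so FE runs at -65.6° + (180° − 113.6°) = 0.80000° from the x-axis; with |FE| = 32.6, E = F + 32.6·(cos 0.80000°, sin 0.80000°) = (55.194, -49.359). FE ⟂ EG; with |EG| = 13.5 on the left of FE, G = E + 13.5·(-0.013962, 0.99990) = (55.005, -35.861). Then cos ∠EGF = GE·GF / (|GE||GF|), giving 67.505°.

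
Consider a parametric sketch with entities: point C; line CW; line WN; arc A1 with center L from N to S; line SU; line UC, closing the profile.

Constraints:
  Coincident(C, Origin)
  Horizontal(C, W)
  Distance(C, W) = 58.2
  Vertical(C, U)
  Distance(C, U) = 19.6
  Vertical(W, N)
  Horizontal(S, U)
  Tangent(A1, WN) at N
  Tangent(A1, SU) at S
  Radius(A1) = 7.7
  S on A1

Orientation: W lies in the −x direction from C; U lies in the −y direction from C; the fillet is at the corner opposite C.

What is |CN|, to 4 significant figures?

59.40

The virtual corner opposite C is at (-58.20, -19.60). The tangent condition forces LN to be normal to WN and A1 meets SU tangentially, so LS is at right angles to SU, with radius 7.7, so the center L sits 7.7 in from both sides at L = (-50.50, -11.90). That places the tangent points at N = (-58.20, -11.90) on WN and S = (-50.50, -19.60) on SU. Then |CN| = |N − C| = 59.40.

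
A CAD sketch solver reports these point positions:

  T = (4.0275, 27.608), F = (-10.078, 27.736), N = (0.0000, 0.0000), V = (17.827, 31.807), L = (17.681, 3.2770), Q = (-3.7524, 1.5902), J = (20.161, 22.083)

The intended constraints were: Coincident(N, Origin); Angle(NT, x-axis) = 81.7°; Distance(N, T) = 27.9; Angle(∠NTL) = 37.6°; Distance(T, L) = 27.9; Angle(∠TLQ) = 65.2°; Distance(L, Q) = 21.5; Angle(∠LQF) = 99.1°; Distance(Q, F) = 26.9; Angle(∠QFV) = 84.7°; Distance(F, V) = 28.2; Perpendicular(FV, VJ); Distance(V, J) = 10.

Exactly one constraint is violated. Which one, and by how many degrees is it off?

Perpendicular(FV, VJ) — off by 5.20°.

N = (0.00, 0.00) ✓; NT at 81.70° ✓; |NT| = 27.90 ✓; ∠NTL = 37.60° ✓; |TL| = 27.90 ✓; ∠TLQ = 65.20° ✓; |LQ| = 21.50 ✓; ∠LQF = 99.10° ✓; |QF| = 26.90 ✓; ∠QFV = 84.70° ✓; |FV| = 28.20 ✓; ∠(FV, VJ) = 84.80° ✗; |VJ| = 10.00 ✓.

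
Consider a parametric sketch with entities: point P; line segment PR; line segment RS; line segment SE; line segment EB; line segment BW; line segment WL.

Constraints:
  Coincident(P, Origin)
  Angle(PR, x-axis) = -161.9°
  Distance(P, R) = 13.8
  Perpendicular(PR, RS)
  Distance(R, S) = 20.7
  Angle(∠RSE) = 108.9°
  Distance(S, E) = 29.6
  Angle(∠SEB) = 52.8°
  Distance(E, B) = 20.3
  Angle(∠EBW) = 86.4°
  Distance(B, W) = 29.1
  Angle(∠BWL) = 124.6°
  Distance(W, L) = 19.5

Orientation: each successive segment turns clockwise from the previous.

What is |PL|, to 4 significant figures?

47.14

P is at the origin; PR runs at -161.9° with length 13.8, so R = (-13.12, -4.287). PR is perpendicular to RS, so RS runs at 108.1°; with |RS| = 20.7, S = (-19.55, 15.39). ∠RSE = 108.9° gives SE at 37.00° from the x-axis; with |SE| = 29.6, E = (4.091, 33.20). ∠SEB = 52.8° gives EB at -90.20° from the x-axis; with |EB| = 20.3, B = (4.021, 12.90). ∠EBW = 86.4° gives BW at 176.2° from the x-axis; with |BW| = 29.1, W = (-25.02, 14.83). ∠BWL = 124.6° gives WL at 120.8° from the x-axis; with |WL| = 19.5, L = (-35.00, 31.58). Then |PL| = |L − P| = 47.14.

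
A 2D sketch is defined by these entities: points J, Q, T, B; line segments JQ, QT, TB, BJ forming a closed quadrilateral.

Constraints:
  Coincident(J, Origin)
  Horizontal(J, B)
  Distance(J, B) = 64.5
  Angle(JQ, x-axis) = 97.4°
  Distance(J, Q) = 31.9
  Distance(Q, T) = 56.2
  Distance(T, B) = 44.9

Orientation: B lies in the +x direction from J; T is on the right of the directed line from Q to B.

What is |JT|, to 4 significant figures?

29.03

Checks: |QT| = 56.20 ✓; |TB| = 44.90 ✓.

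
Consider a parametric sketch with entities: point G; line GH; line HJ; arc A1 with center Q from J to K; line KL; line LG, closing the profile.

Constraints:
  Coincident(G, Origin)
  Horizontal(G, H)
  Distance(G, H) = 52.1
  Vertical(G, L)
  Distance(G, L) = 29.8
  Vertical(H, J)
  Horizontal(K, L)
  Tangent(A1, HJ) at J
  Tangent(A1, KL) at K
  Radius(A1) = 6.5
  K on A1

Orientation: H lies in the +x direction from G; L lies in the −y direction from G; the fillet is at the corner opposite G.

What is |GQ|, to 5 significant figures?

51.208

G is at the origin; G and H share the same y with |GH| = 52.1 and H on the +x side, so H = (52.100, 0.0000). GL is vertical with |GL| = 29.8 and L on the −y side, so L = (0.0000, -29.800). The virtual corner opposite G is at (52.100, -29.800). The tangent condition forces QJ to be normal to HJ and tangency of A1 to KL means the radius QK is perpendicular to KL, with radius 6.5, so the center Q sits 6.5 in from both sides at Q = (45.600, -23.300). Then |GQ| = |Q − G| = 51.208.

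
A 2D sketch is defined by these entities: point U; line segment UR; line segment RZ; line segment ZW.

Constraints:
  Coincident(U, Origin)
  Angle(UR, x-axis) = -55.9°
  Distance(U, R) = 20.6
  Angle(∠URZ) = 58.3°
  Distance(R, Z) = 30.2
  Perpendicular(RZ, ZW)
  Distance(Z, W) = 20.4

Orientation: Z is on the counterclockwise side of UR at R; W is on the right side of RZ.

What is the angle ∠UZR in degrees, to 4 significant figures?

42.13°

U is at the origin; UR runs at -55.9° with length 20.6, so R = 20.6·(cos -55.9°, sin -55.9°) = (11.55, -17.06). ∠URZ = 58.3°, so RZ runs at -55.9° + (180° − 58.3°) = 65.80° from the x-axis; with |RZ| = 30.2, Z = R + 30.2·(cos 65.80°, sin 65.80°) = (23.93, 10.49). Then cos ∠UZR = ZU·ZR / (|ZU||ZR|), giving 42.13°.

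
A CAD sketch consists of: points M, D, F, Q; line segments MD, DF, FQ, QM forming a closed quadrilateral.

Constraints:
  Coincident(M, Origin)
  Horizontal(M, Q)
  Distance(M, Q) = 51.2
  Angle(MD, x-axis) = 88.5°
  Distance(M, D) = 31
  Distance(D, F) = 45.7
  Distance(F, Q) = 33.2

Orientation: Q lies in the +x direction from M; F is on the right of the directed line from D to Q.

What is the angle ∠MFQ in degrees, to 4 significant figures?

133.1°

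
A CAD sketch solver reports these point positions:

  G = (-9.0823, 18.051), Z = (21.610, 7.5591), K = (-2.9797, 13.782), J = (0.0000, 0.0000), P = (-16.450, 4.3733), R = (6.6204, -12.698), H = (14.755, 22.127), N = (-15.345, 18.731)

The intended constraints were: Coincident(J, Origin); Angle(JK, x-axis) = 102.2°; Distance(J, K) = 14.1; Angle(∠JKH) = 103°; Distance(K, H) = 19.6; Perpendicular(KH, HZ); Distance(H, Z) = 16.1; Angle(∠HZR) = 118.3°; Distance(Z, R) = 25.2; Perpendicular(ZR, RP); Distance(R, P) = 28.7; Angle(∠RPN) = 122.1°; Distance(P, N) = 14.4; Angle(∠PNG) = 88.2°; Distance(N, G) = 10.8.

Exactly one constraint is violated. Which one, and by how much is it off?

Distance(N, G) = 10.8 — off by 4.50.

J = (0.00, 0.00) ✓; JK at 102.2° ✓; |JK| = 14.10 ✓; ∠JKH = 103.0° ✓; |KH| = 19.60 ✓; ∠(KH, HZ) = 90.00° ✓; |HZ| = 16.10 ✓; ∠HZR = 118.3° ✓; |ZR| = 25.20 ✓; ∠(ZR, RP) = 90.00° ✓; |RP| = 28.70 ✓; ∠RPN = 122.1° ✓; |PN| = 14.40 ✓; ∠PNG = 88.20° ✓; |NG| = 6.300 ✗.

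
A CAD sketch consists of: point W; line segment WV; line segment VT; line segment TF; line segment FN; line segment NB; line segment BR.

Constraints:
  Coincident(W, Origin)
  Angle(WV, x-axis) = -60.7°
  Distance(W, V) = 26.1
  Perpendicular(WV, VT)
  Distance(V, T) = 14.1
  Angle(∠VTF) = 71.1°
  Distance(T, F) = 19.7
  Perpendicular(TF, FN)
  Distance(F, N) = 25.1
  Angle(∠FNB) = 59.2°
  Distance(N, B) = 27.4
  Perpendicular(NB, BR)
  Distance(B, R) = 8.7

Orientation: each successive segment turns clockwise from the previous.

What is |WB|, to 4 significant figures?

33.67

W is at the origin; WV runs at -60.7° with length 26.1, so V = (12.77, -22.76). WV ⟂ VT, so VT runs at -150.7°; with |VT| = 14.1, T = (0.4767, -29.66). ∠VTF = 71.1° gives TF at 100.4° from the x-axis; with |TF| = 19.7, F = (-3.080, -10.28). TF is perpendicular to FN, so FN runs at 10.40°; with |FN| = 25.1, N = (21.61, -5.754). ∠FNB = 59.2° gives NB at -110.4° from the x-axis; with |NB| = 27.4, B = (12.06, -31.44). Then |WB| = |B − W| = 33.67.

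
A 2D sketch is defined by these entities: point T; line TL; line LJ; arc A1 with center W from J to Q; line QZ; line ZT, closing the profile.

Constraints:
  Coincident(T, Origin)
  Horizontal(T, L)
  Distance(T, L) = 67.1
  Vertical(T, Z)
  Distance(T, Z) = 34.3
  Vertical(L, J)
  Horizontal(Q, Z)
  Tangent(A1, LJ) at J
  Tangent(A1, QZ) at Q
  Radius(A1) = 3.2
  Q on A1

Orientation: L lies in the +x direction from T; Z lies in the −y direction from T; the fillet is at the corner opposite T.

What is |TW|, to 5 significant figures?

71.066

T is at the origin; T and L share the same y with |TL| = 67.1 and L on the +x side, so L = (67.100, 0.0000). TZ is vertical with |TZ| = 34.3 and Z on the −y side, so Z = (0.0000, -34.300). The virtual corner opposite T is at (67.100, -34.300). The tangent condition forces WJ to be normal to LJ and the tangent condition forces WQ to be normal to QZ, with radius 3.2, so the center W sits 3.2 in from both sides at W = (63.900, -31.100). Then |TW| = |W − T| = 71.066.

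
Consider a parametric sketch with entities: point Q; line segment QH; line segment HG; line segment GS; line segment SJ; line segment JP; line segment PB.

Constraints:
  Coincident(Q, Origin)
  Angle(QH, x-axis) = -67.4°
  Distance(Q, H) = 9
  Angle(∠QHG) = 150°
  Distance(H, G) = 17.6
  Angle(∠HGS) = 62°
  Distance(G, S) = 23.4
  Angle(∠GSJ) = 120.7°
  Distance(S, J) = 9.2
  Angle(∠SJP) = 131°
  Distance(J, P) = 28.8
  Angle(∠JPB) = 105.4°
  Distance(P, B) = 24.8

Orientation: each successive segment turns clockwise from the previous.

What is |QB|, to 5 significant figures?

25.581

Q is at the origin; QH runs at -67.4° with length 9.0, so H = (3.4587, -8.3089). ∠QHG = 150.0° gives HG at -97.400° from the x-axis; with |HG| = 17.6, G = (1.1919, -25.762). ∠HGS = 62.0° gives GS at 144.60° from the x-axis; with |GS| = 23.4, S = (-17.882, -12.207). ∠GSJ = 120.7° gives SJ at 85.300° from the x-axis; with |SJ| = 9.2, J = (-17.128, -3.0381). ∠SJP = 131.0° gives JP at 36.300° from the x-axis; with |JP| = 28.8, P = (6.0824, 14.012). ∠JPB = 105.4° gives PB at -38.300° from the x-axis; with |PB| = 24.8, B = (25.545, -1.3586). Then |QB| = |B − Q| = 25.581.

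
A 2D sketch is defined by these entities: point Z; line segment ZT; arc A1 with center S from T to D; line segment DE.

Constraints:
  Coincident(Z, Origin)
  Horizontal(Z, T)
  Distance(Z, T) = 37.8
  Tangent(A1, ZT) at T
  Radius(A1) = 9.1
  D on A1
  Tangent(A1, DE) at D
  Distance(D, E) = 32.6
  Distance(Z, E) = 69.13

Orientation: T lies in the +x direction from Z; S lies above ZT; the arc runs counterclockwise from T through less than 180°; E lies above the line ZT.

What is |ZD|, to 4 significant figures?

46.38

Checks: |ZT| = 37.80 ✓; |SD| = 9.100 ✓; ∠(SD, DE) = 90.00° ✓; |DE| = 32.60 ✓; |ZE| = 69.13 ✓.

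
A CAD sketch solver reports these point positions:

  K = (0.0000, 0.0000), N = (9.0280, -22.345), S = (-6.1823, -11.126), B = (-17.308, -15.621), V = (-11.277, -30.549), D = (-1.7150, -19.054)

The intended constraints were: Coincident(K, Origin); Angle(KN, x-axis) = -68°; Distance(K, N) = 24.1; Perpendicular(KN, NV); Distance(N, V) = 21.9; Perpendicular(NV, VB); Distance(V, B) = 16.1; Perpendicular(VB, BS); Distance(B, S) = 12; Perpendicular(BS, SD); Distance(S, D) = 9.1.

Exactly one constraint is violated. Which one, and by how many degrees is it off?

Perpendicular(BS, SD) — off by 7.40°.

K = (0.00, 0.00) ✓; KN at -68.00° ✓; |KN| = 24.10 ✓; ∠(KN, NV) = 90.00° ✓; |NV| = 21.90 ✓; ∠(NV, VB) = 90.00° ✓; |VB| = 16.10 ✓; ∠(VB, BS) = 90.00° ✓; |BS| = 12.00 ✓; ∠(BS, SD) = 82.60° ✗; |SD| = 9.100 ✓.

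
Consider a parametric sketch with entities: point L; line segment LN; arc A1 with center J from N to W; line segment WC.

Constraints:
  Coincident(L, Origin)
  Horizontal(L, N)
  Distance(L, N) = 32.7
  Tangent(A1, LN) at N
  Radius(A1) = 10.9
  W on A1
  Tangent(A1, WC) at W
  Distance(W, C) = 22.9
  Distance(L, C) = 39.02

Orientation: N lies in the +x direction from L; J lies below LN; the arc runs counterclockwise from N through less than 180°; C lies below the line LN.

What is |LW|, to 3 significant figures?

24.1

Checks: L = (0.00, 0.00) ✓; |JW| = 10.90 ✓; ∠(JW, WC) = 90.00° ✓; |WC| = 22.90 ✓; |LC| = 39.02 ✓.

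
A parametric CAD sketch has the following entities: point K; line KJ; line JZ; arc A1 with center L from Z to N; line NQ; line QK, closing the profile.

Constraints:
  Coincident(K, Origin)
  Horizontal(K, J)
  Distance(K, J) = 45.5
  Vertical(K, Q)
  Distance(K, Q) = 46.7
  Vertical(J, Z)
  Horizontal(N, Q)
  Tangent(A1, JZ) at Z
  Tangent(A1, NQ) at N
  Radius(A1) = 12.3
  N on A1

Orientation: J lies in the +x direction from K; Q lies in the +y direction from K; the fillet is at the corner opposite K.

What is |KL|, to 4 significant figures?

47.81

K is at the origin; K and J share the same y with |KJ| = 45.5 and J on the +x side, so J = (45.50, 0.000). K and Q share the same x with |KQ| = 46.7 and Q on the +y side, so Q = (0.000, 46.70). The virtual corner opposite K is at (45.50, 46.70). Since A1 is tangent to JZ there, LZ ⟂ JZ and the tangent condition forces LN to be normal to NQ, with radius 12.3, so the center L sits 12.3 in from both sides at L = (33.20, 34.40). Then |KL| = |L − K| = 47.81.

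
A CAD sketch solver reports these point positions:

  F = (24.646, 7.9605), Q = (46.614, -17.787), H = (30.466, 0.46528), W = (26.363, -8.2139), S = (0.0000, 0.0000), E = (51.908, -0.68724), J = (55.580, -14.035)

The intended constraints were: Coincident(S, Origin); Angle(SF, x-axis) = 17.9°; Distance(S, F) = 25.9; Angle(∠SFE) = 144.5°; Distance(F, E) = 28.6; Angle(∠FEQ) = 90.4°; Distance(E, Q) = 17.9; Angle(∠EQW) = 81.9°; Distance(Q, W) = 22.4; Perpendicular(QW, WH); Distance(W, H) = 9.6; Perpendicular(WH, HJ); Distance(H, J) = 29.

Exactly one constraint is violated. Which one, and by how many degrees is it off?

Perpendicular(WH, HJ) — off by 4.70°.

S = (0.00, 0.00) ✓; SF at 17.90° ✓; |SF| = 25.90 ✓; ∠SFE = 144.5° ✓; |FE| = 28.60 ✓; ∠FEQ = 90.40° ✓; |EQ| = 17.90 ✓; ∠EQW = 81.90° ✓; |QW| = 22.40 ✓; ∠(QW, WH) = 90.00° ✓; |WH| = 9.600 ✓; ∠(WH, HJ) = 94.70° ✗; |HJ| = 29.00 ✓.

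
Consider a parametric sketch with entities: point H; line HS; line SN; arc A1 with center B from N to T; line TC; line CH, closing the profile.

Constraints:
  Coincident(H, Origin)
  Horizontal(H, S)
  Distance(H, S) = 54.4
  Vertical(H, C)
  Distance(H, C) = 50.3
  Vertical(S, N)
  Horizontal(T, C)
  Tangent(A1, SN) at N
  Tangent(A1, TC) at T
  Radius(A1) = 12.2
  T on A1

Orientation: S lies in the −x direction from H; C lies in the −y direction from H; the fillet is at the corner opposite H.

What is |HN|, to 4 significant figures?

66.42

H is at the origin; H and S share the same y with |HS| = 54.4 and S on the −x side, so S = (-54.40, 0.000). H and C share the same x with |HC| = 50.3 and C on the −y side, so C = (0.000, -50.30). The virtual corner opposite H is at (-54.40, -50.30). The tangent condition forces BN to be normal to SN and tangency of A1 to TC means the radius BT is perpendicular to TC, with radius 12.2, so the center B sits 12.2 in from both sides at B = (-42.20, -38.10). That places the tangent points at N = (-54.40, -38.10) on SN and T = (-42.20, -50.30) on TC. Then |HN| = |N − H| = 66.42.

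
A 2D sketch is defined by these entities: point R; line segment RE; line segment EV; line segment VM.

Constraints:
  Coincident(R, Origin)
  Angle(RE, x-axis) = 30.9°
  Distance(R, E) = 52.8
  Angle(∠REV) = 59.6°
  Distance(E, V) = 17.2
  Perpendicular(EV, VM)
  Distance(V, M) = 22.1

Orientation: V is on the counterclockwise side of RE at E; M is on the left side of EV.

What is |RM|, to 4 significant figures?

25.30

∠REV = 59.6°, so EV runs at 30.9° + (180° − 59.6°) = 151.3° from the x-axis; with |EV| = 17.2, V = E + 17.2·(cos 151.3°, sin 151.3°) = (30.22, 35.37). The perpendicularity gives VM at right angles to EV; with |VM| = 22.1 on the left of EV, M = V + 22.1·(-0.4802, -0.8771) = (19.61, 15.99). Then |RM| = |M − R| = 25.30.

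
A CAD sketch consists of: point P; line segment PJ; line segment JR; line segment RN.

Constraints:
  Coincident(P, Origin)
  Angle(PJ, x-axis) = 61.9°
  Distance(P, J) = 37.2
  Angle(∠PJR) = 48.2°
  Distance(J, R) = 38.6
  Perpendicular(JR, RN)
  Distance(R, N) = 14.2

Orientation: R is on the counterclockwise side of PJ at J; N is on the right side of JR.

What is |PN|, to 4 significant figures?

44.15

P is at the origin; PJ runs at 61.9° with length 37.2, so J = 37.2·(cos 61.9°, sin 61.9°) = (17.52, 32.82). ∠PJR = 48.2°, so JR runs at 61.9° + (180° − 48.2°) = 193.7° from the x-axis; with |JR| = 38.6, R = J + 38.6·(cos 193.7°, sin 193.7°) = (-19.98, 23.67). JR ⟂ RN; with |RN| = 14.2 on the right of JR, N = R + 14.2·(-0.2368, 0.9715) = (-23.34, 37.47). Then |PN| = |N − P| = 44.15.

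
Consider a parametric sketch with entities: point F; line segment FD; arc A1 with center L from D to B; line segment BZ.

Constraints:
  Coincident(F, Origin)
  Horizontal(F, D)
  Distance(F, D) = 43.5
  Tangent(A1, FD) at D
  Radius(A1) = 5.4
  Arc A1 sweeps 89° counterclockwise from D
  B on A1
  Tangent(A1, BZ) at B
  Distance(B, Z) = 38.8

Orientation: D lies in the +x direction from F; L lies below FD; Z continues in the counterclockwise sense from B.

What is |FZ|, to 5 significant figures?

57.839

On A1, D sits at bearing 90° from L; an 89° counterclockwise sweep puts B at bearing 179°, so B = L + 5.4·(cos 179°, sin 179°) = (38.101, -5.3058). Tangency of A1 to BZ means the radius LB is perpendicular to BZ, so BZ runs along (−sin 179°, cos 179°); with |BZ| = 38.8, Z = (37.424, -44.100). Then |FZ| = |Z − F| = 57.839.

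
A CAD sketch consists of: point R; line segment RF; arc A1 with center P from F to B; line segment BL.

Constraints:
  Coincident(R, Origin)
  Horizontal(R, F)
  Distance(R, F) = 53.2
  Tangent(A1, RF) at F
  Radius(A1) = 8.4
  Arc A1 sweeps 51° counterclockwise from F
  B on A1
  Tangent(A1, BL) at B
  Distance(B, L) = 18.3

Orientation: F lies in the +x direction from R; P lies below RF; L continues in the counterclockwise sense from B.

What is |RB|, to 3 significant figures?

46.8

Tangency of A1 to RF means the radius PF is perpendicular to RF, so P = F + (0, -8.4) = (53.2, -8.40). On A1, F sits at bearing 90° from P; a 51° counterclockwise sweep puts B at bearing 141°, so B = P + 8.4·(cos 141°, sin 141°) = (46.7, -3.11). Then |RB| = |B − R| = 46.8.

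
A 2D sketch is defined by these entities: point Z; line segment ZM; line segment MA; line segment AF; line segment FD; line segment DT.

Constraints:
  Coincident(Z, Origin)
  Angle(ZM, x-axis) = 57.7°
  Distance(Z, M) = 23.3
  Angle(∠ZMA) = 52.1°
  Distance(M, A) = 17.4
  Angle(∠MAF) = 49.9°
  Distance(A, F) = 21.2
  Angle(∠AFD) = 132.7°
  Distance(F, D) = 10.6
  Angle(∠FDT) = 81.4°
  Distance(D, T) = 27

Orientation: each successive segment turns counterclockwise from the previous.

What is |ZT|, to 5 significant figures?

33.923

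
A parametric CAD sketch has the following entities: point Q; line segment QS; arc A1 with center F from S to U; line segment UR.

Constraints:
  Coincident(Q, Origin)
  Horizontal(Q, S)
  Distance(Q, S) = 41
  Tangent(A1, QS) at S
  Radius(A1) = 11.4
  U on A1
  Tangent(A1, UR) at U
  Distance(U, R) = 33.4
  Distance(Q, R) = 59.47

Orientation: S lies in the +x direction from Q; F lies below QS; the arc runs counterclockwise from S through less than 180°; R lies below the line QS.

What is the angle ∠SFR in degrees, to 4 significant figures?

173.7°

Checks: |FS| = 11.40 ✓; |FU| = 11.40 ✓; ∠(FU, UR) = 90.00° ✓; |UR| = 33.40 ✓; |QR| = 59.47 ✓.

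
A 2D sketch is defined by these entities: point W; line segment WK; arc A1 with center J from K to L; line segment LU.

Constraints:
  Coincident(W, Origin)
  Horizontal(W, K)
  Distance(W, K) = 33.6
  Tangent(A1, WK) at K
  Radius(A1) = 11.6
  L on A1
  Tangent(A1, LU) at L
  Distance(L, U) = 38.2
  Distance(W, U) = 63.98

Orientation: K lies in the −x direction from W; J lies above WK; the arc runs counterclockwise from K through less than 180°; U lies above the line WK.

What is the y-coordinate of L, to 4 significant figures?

16.26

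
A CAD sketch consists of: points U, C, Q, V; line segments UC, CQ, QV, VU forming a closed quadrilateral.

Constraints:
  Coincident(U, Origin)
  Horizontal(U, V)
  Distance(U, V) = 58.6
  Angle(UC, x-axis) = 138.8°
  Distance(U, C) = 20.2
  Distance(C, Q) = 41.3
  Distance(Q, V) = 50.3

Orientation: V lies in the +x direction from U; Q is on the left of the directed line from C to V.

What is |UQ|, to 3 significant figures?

39.4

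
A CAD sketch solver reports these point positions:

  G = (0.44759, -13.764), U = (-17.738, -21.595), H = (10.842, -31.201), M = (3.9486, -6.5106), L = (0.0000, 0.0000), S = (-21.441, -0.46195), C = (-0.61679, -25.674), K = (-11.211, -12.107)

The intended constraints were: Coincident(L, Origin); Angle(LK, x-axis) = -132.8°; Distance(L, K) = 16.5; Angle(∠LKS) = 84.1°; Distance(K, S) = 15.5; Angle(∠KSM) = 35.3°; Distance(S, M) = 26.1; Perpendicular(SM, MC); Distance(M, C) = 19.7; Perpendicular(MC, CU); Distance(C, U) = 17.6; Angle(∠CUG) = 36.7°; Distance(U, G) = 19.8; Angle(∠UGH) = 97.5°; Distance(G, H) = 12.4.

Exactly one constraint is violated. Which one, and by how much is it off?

Distance(G, H) = 12.4 — off by 7.90.

L = (0.00, 0.00) ✓; LK at -132.8° ✓; |LK| = 16.50 ✓; ∠LKS = 84.10° ✓; |KS| = 15.50 ✓; ∠KSM = 35.30° ✓; |SM| = 26.10 ✓; ∠(SM, MC) = 90.00° ✓; |MC| = 19.70 ✓; ∠(MC, CU) = 90.00° ✓; |CU| = 17.60 ✓; ∠CUG = 36.70° ✓; |UG| = 19.80 ✓; ∠UGH = 97.50° ✓; |GH| = 20.30 ✗.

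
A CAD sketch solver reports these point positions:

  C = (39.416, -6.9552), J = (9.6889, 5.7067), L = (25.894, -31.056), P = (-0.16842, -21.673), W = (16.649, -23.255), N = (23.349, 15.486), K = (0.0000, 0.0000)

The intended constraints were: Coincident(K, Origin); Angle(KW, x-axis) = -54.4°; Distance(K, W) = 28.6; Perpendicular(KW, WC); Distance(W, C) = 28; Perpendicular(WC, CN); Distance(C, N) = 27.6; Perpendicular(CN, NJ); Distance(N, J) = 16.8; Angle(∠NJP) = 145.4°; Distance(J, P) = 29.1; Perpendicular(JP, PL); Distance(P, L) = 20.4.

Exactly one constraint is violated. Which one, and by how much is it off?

Distance(P, L) = 20.4 — off by 7.30.

K = (0.00, 0.00) ✓; KW at -54.40° ✓; |KW| = 28.60 ✓; ∠(KW, WC) = 90.00° ✓; |WC| = 28.00 ✓; ∠(WC, CN) = 90.00° ✓; |CN| = 27.60 ✓; ∠(CN, NJ) = 90.00° ✓; |NJ| = 16.80 ✓; ∠NJP = 145.4° ✓; |JP| = 29.10 ✓; ∠(JP, PL) = 90.00° ✓; |PL| = 27.70 ✗.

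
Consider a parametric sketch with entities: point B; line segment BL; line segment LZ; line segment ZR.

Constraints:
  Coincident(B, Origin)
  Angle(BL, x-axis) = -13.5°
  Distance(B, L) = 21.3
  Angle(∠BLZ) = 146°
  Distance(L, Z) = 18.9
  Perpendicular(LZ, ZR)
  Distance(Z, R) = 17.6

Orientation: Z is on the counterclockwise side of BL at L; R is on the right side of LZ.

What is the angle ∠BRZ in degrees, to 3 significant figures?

51.1°

B is at the origin; BL runs at -13.5° with length 21.3, so L = 21.3·(cos -13.5°, sin -13.5°) = (20.7, -4.97). ∠BLZ = 146.0°, so LZ runs at -13.5° + (180° − 146.0°) = 20.5° from the x-axis; with |LZ| = 18.9, Z = L + 18.9·(cos 20.5°, sin 20.5°) = (38.4, 1.65). LZ ⟂ ZR; with |ZR| = 17.6 on the right of LZ, R = Z + 17.6·(0.350, -0.937) = (44.6, -14.8). Then cos ∠BRZ = RB·RZ / (|RB||RZ|), giving 51.1°.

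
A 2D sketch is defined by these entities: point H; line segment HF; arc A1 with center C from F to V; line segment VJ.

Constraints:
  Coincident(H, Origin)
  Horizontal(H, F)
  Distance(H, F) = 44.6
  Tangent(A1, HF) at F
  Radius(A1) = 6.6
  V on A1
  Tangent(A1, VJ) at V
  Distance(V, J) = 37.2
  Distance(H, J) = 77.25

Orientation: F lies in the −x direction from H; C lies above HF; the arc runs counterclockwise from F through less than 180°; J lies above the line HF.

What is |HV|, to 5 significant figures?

41.906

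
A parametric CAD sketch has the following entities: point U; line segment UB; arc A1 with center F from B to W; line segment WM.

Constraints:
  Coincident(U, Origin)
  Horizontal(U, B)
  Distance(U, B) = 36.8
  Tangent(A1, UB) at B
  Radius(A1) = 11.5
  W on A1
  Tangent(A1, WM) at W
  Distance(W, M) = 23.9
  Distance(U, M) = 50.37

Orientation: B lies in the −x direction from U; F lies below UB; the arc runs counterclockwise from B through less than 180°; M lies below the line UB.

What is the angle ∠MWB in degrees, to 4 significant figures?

118.4°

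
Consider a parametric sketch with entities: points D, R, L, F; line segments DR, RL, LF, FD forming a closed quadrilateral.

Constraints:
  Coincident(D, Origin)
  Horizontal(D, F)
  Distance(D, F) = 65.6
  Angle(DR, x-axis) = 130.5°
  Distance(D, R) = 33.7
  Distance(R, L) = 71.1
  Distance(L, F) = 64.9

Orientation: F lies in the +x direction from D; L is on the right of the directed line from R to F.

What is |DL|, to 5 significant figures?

38.754

Checks: |RL| = 71.10 ✓; |LF| = 64.90 ✓.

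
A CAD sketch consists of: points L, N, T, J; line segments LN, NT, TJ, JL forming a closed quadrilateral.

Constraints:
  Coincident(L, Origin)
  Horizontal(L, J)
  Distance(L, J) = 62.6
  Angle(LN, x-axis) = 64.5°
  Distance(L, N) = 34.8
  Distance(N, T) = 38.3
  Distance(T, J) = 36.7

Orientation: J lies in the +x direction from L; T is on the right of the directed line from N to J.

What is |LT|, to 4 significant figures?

26.78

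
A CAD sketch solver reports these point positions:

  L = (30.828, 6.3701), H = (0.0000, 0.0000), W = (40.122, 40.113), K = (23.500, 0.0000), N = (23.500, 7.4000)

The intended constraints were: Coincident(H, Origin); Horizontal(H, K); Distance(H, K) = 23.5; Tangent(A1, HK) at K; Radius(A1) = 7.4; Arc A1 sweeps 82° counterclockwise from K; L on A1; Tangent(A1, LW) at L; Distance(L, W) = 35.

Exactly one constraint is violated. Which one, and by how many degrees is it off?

Tangent(A1, LW) at L — off by 7.40°.

H = (0.00, 0.00) ✓; H.y = 0.00, K.y = 0.00 ✓; |HK| = 23.50 ✓; ∠(NK, KH) = 90.00° ✓; |NK| = 7.400 ✓; bearing(N→L) − bearing(N→K) = 82.00° ✓; |NL| = 7.400 ✓; ∠(NL, LW) = 97.40° ✗; |LW| = 35.00 ✓.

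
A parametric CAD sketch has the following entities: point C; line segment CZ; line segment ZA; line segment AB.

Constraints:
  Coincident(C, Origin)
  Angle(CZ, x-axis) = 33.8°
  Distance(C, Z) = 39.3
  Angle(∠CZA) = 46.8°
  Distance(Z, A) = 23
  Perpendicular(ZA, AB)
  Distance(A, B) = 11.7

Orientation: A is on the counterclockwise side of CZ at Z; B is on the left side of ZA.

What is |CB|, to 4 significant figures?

17.39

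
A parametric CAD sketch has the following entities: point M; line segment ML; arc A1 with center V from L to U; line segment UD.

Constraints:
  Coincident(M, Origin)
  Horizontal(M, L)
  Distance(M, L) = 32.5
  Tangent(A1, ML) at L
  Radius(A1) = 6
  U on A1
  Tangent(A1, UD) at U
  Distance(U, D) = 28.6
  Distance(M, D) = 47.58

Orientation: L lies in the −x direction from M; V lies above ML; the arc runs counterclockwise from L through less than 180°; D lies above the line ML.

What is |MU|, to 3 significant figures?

27.5

Checks: |ML| = 32.50 ✓; |VU| = 6.000 ✓; ∠(VU, UD) = 90.00° ✓; |UD| = 28.60 ✓; |MD| = 47.58 ✓.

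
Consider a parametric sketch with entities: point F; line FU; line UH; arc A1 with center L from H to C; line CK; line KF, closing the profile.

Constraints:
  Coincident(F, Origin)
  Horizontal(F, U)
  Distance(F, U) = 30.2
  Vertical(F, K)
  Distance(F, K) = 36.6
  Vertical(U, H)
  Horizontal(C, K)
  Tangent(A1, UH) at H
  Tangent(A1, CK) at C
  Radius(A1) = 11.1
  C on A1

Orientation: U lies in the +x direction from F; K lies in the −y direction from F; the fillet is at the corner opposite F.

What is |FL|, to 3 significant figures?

31.9

F is at the origin; FU is horizontal with |FU| = 30.2 and U on the +x side, so U = (30.2, 0.00). F and K share the same x with |FK| = 36.6 and K on the −y side, so K = (0.00, -36.6). The virtual corner opposite F is at (30.2, -36.6). A1 meets UH tangentially, so LH is at right angles to UH and since A1 is tangent to CK there, LC ⟂ CK, with radius 11.1, so the center L sits 11.1 in from both sides at L = (19.1, -25.5). Then |FL| = |L − F| = 31.9.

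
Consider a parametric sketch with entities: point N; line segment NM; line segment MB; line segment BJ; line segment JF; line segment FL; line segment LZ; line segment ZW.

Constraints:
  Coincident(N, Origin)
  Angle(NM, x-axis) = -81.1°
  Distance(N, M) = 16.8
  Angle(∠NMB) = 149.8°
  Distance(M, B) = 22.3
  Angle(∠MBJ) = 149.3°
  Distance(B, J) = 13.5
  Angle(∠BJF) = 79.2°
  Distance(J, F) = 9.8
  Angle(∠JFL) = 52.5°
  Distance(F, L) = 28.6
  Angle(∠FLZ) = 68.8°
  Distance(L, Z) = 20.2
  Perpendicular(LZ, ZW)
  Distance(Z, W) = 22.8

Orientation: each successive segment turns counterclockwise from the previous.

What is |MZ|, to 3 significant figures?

43.1

N is at the origin; NM runs at -81.1° with length 16.8, so M = (2.60, -16.6). ∠NMB = 149.8° gives MB at -50.9° from the x-axis; with |MB| = 22.3, B = (16.7, -33.9). ∠MBJ = 149.3° gives BJ at -20.2° from the x-axis; with |BJ| = 13.5, J = (29.3, -38.6). ∠BJF = 79.2° gives JF at 80.6° from the x-axis; with |JF| = 9.8, F = (30.9, -28.9). ∠JFL = 52.5° gives FL at -152° from the x-axis; with |FL| = 28.6, L = (5.70, -42.4). ∠FLZ = 68.8° gives LZ at -40.7° from the x-axis; with |LZ| = 20.2, Z = (21.0, -55.5). Then |MZ| = |Z − M| = 43.1.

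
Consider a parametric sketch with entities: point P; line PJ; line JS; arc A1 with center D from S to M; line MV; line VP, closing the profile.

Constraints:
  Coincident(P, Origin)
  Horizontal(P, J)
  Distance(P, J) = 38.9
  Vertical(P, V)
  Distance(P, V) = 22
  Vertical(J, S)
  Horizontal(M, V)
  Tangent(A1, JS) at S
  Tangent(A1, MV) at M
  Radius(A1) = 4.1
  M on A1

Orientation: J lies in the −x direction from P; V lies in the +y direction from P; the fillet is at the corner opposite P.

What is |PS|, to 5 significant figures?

42.821

P is at the origin; PJ is horizontal with |PJ| = 38.9 and J on the −x side, so J = (-38.900, 0.0000). P and V share the same x with |PV| = 22.0 and V on the +y side, so V = (0.0000, 22.000). The virtual corner opposite P is at (-38.900, 22.000). A1 meets JS tangentially, so DS is at right angles to JS and the tangent condition forces DM to be normal to MV, with radius 4.1, so the center D sits 4.1 in from both sides at D = (-34.800, 17.900). That places the tangent points at S = (-38.900, 17.900) on JS and M = (-34.800, 22.000) on MV. Then |PS| = |S − P| = 42.821.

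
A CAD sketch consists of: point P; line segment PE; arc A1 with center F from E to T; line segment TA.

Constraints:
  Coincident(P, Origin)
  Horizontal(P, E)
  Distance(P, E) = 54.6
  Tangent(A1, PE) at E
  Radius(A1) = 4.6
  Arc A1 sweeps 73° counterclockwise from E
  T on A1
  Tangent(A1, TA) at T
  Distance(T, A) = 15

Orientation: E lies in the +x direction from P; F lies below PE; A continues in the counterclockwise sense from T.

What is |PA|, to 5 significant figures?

49.080

P is at the origin; P and E share the same y with |PE| = 54.6 and E on the +x side, so E = (54.600, 0.0000). Since A1 is tangent to PE there, FE ⟂ PE, so F = E + (0, -4.6) = (54.600, -4.6000). On A1, E sits at bearing 90° from F; a 73° counterclockwise sweep puts T at bearing 163°, so T = F + 4.6·(cos 163°, sin 163°) = (50.201, -3.2551). The tangent condition forces FT to be normal to TA, so TA runs along (−sin 163°, cos 163°); with |TA| = 15.0, A = (45.815, -17.600). Then |PA| = |A − P| = 49.080.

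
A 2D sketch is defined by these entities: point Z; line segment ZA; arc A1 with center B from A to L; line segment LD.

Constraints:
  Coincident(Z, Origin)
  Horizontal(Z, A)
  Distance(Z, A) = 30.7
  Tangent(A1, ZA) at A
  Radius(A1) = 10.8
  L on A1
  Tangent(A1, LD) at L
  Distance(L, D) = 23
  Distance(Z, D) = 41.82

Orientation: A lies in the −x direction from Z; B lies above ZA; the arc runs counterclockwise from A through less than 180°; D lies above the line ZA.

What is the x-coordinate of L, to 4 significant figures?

-19.99

Checks: |ZA| = 30.70 ✓; |BL| = 10.80 ✓; ∠(BL, LD) = 90.00° ✓; |LD| = 23.00 ✓; |ZD| = 41.82 ✓.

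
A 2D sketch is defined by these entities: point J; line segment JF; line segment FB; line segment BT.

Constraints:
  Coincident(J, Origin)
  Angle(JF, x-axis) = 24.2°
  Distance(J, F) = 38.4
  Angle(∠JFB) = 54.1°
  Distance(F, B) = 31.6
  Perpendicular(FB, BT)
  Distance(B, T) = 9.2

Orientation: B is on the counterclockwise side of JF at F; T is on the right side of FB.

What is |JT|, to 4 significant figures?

41.32

∠JFB = 54.1°, so FB runs at 24.2° + (180° − 54.1°) = 150.1° from the x-axis; with |FB| = 31.6, B = F + 31.6·(cos 150.1°, sin 150.1°) = (7.631, 31.49). FB ⟂ BT; with |BT| = 9.2 on the right of FB, T = B + 9.2·(0.4985, 0.8669) = (12.22, 39.47). Then |JT| = |T − J| = 41.32.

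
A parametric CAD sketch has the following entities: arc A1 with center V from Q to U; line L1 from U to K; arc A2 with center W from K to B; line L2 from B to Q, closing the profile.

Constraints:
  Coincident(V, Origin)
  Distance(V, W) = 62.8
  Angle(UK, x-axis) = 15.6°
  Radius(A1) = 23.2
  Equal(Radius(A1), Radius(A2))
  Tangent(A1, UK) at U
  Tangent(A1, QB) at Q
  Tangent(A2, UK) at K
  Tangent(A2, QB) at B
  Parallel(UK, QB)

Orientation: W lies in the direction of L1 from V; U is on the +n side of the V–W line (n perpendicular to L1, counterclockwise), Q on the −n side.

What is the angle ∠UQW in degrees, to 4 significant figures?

69.72°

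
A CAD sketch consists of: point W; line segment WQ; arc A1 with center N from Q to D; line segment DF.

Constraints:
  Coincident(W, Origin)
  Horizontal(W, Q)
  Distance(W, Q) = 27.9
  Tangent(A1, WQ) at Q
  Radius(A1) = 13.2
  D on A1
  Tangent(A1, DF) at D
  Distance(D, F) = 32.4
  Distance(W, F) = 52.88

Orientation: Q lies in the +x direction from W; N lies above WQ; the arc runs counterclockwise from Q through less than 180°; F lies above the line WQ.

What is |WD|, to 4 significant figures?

44.02

Checks: |WQ| = 27.90 ✓; |ND| = 13.20 ✓; ∠(ND, DF) = 90.00° ✓; |DF| = 32.40 ✓; |WF| = 52.88 ✓.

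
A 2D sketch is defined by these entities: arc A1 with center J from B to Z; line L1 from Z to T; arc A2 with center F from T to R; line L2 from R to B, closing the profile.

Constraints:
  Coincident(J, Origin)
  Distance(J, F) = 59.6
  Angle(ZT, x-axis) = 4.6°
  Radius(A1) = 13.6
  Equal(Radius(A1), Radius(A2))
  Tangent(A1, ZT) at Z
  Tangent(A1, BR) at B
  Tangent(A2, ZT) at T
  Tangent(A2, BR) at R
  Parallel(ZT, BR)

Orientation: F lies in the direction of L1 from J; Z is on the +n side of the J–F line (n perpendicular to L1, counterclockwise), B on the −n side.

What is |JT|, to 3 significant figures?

61.1

The slot axis is L1's direction at 4.6°, so u = (cos 4.6°, sin 4.6°) = (0.997, 0.0802) and n = (−sin 4.6°, cos 4.6°) = (-0.0802, 0.997). J is at the origin and F lies 59.6 along u from J, so F = 59.6·u = (59.4, 4.78). Tangency of A1 to both parallel lines with radius 13.6 puts Z and B at J ± 13.6·n: Z = (-1.09, 13.6), B = (1.09, -13.6). Equal radii place T and R the same way about F: T = F + 13.6·n = (58.3, 18.3), R = F − 13.6·n = (60.5, -8.78). Then |JT| = |T − J| = 61.1.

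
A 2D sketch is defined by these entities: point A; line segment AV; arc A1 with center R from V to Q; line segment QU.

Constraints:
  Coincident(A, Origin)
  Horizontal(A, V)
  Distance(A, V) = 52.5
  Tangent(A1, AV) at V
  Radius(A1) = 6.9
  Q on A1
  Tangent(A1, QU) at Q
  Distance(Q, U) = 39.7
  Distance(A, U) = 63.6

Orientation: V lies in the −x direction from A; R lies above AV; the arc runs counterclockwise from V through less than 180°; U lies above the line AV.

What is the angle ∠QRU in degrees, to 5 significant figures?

80.140°

A is at the origin; AV is horizontal with |AV| = 52.5 and V on the −x side, so V = (-52.500, 0.0000). A1 meets AV tangentially, so RV is at right angles to AV, so R = V + (0, 6.9) = (-52.500, 6.9000). Since RQ ⟂ QU (tangency), |RU| = √(6.9² + 39.7²) = 40.295 regardless of where Q sits on A1. So U lies on both circle(A, 63.6) and circle(R, 40.295); the above-AV intersection is U = (-43.688, 46.220). Q is the foot of the tangent from U: Q = (-45.608, 6.5664).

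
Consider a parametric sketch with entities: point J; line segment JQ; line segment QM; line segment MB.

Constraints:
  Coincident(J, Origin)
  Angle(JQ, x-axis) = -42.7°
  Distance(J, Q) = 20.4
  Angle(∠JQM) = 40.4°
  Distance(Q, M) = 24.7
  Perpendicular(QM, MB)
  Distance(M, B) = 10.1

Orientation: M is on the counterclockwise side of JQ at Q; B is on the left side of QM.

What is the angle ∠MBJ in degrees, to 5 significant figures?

108.81°

∠JQM = 40.4°, so QM runs at -42.7° + (180° − 40.4°) = 96.900° from the x-axis; with |QM| = 24.7, M = Q + 24.7·(cos 96.900°, sin 96.900°) = (12.025, 10.687). QM ⟂ MB; with |MB| = 10.1 on the left of QM, B = M + 10.1·(-0.99276, -0.12014) = (1.9980, 9.4733). Then cos ∠MBJ = BM·BJ / (|BM||BJ|), giving 108.81°.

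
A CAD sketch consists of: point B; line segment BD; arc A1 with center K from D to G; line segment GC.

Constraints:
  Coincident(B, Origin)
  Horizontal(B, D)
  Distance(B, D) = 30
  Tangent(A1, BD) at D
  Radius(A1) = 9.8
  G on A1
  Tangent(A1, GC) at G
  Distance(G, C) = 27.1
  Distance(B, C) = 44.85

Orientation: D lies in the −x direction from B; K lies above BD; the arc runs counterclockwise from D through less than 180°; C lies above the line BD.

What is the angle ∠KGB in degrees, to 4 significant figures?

143.7°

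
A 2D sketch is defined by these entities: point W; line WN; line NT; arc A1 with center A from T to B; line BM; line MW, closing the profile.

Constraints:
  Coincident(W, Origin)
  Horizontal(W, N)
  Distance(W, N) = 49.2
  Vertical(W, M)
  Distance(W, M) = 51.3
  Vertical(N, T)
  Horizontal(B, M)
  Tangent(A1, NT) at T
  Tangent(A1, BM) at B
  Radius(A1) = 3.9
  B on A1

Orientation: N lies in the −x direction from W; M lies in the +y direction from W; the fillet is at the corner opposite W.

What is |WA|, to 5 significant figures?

65.566

W is at the origin; W and N share the same y with |WN| = 49.2 and N on the −x side, so N = (-49.200, 0.0000). WM is vertical with |WM| = 51.3 and M on the +y side, so M = (0.0000, 51.300). The virtual corner opposite W is at (-49.200, 51.300). A1 meets NT tangentially, so AT is at right angles to NT and A1 meets BM tangentially, so AB is at right angles to BM, with radius 3.9, so the center A sits 3.9 in from both sides at A = (-45.300, 47.400). Then |WA| = |A − W| = 65.566.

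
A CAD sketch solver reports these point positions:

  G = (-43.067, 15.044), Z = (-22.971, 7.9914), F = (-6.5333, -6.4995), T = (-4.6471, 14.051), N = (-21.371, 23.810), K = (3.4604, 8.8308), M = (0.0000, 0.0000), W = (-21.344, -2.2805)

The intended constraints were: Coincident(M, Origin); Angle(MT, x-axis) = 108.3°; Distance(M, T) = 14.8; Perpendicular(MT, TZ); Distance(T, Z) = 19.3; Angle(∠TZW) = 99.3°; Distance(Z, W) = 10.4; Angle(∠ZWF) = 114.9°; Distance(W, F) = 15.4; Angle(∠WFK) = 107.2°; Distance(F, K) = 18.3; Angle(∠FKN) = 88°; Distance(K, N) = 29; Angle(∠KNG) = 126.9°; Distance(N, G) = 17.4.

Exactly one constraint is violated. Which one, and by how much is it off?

Distance(N, G) = 17.4 — off by 6.00.

M = (0.00, 0.00) ✓; MT at 108.3° ✓; |MT| = 14.80 ✓; ∠(MT, TZ) = 90.00° ✓; |TZ| = 19.30 ✓; ∠TZW = 99.30° ✓; |ZW| = 10.40 ✓; ∠ZWF = 114.9° ✓; |WF| = 15.40 ✓; ∠WFK = 107.2° ✓; |FK| = 18.30 ✓; ∠FKN = 88.00° ✓; |KN| = 29.00 ✓; ∠KNG = 126.9° ✓; |NG| = 23.40 ✗.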